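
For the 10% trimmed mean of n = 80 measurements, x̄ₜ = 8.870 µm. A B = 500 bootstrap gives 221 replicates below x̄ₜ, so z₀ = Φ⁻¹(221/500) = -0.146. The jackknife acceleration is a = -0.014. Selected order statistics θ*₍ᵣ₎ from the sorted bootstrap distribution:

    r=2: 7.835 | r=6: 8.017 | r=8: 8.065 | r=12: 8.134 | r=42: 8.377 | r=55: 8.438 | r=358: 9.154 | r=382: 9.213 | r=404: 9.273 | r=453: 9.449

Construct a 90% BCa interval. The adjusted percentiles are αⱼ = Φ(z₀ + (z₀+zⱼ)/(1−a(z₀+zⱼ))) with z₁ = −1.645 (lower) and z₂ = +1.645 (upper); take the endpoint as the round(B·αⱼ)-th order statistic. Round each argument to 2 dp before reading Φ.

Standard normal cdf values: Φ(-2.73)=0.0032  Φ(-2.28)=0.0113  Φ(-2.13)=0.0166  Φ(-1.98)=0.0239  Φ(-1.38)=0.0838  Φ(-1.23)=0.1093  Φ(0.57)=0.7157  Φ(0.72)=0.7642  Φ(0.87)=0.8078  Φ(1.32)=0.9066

Lower: z₀ + z₁ = -0.146 + (-1.645) = -1.791; 1 − a(z₀+z₁) = 1 − (-0.014)(-1.791) = 0.9749; argument = -0.146 + (-1.791)/0.9749 = -1.9831 → -1.98.
α₁ = Φ(-1.98) = 0.0239; rank = round(500 × 0.0239) = 12; θ*₍12₎ = 8.134.
Upper: z₀ + z₂ = 1.499; 1 − a(z₀+z₂) = 1.0210; argument = 1.3222 → 1.32; α₂ = 0.9066; rank = 453; θ*₍453₎ = 9.449.

(8.134, 9.449)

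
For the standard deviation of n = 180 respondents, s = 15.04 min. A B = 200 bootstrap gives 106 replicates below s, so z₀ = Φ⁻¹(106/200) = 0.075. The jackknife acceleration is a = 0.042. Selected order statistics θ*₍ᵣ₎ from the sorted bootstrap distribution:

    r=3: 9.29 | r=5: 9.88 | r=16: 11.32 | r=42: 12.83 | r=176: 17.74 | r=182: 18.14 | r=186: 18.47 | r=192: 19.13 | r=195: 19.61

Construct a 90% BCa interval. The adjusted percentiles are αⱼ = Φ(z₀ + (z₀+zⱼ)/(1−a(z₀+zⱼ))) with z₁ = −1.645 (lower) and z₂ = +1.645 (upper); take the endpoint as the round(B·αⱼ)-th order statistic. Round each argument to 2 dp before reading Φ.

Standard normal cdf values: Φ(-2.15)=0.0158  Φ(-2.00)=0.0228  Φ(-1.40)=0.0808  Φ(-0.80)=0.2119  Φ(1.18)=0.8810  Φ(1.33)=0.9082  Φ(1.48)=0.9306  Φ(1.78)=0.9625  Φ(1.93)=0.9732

Lower: z₀ + z₁ = 0.075 + (-1.645) = -1.570; 1 − a(z₀+z₁) = 1 − (0.042)(-1.570) = 1.0659; argument = 0.075 + (-1.570)/1.0659 = -1.3979 → -1.40.
α₁ = Φ(-1.40) = 0.0808; rank = round(200 × 0.0808) = 16; θ*₍16₎ = 11.32.
Upper: z₀ + z₂ = 1.720; 1 − a(z₀+z₂) = 0.9278; argument = 1.9289 → 1.93; α₂ = 0.9732; rank = 195; θ*₍195₎ = 19.61.

(11.32, 19.61)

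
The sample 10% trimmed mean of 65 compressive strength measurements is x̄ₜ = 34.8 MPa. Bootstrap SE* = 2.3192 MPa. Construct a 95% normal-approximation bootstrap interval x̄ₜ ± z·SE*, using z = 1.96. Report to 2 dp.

Margin = 1.96 × 2.3192 = 4.546
Interval: 34.8 ± 4.546

(30.25, 39.35)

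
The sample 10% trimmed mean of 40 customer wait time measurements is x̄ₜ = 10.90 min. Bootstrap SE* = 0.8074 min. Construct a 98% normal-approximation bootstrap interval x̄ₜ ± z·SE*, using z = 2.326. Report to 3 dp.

Margin = 2.326 × 0.8074 = 1.8780
Interval: 10.90 ± 1.8780

(9.022, 12.778)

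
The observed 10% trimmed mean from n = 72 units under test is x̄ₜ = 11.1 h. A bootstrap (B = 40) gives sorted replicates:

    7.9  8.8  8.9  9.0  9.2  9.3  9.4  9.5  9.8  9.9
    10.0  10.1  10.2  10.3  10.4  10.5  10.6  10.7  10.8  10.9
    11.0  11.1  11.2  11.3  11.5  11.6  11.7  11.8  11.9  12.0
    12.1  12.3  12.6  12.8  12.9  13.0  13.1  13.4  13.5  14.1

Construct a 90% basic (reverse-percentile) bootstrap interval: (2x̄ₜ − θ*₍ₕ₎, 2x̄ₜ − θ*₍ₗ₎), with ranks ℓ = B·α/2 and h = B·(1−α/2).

(8.8, 13.4)

Percentile endpoints at ranks 2 and 38: θ*₍2₎ = 8.8, θ*₍38₎ = 13.4.
Basic interval reflects these around x̄ₜ:
  lower = 2 × 11.1 − 13.4 = 8.8
  upper = 2 × 11.1 − 8.8 = 13.4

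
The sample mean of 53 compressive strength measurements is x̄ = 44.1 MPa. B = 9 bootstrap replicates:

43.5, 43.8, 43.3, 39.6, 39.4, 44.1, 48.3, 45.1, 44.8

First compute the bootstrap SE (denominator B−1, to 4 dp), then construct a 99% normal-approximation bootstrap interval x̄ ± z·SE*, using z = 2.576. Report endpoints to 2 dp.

Mean of replicates = 43.5444; sum of squared deviations = 59.7822; SE* = √(59.7822/8) = 2.7336
Margin = 2.576 × 2.7336 = 7.042
Interval: 44.1 ± 7.042

(37.06, 51.14)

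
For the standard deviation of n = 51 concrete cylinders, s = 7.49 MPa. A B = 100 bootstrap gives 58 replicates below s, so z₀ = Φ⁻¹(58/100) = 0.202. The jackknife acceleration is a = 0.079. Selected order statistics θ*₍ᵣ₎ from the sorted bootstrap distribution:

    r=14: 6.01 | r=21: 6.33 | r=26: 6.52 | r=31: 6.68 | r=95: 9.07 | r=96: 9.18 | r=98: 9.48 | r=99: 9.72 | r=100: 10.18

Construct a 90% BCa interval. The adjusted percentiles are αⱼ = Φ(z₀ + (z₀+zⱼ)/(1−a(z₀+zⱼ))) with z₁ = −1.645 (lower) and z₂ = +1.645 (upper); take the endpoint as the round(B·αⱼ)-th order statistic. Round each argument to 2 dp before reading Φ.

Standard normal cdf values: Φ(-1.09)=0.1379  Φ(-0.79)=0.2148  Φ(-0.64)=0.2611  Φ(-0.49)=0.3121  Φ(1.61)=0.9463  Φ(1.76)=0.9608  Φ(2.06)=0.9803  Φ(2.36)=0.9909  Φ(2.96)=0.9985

Lower: z₀ + z₁ = 0.202 + (-1.645) = -1.443; 1 − a(z₀+z₁) = 1 − (0.079)(-1.443) = 1.1140; argument = 0.202 + (-1.443)/1.1140 = -1.0933 → -1.09.
α₁ = Φ(-1.09) = 0.1379; rank = round(100 × 0.1379) = 14; θ*₍14₎ = 6.01.
Upper: z₀ + z₂ = 1.847; 1 − a(z₀+z₂) = 0.8541; argument = 2.3645 → 2.36; α₂ = 0.9909; rank = 99; θ*₍99₎ = 9.72.

(6.01, 9.72)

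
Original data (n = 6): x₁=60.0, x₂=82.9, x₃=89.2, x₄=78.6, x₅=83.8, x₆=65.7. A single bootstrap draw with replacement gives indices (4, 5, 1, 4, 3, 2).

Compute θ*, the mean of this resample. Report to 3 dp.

Resample values: 78.6, 83.8, 60.0, 78.6, 89.2, 82.9.
Mean = (78.6 + 83.8 + 60.0 + 78.6 + 89.2 + 82.9) / 6 = 473.10 / 6 = 78.850

θ* = 78.850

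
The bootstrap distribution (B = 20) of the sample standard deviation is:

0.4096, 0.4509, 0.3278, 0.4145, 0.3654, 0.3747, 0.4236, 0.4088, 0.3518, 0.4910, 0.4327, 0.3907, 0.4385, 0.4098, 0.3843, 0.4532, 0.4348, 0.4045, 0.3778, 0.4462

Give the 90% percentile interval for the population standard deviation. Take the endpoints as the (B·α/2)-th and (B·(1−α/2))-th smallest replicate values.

Sorted replicates: 0.3278, 0.3518, 0.3654, 0.3747, 0.3778, 0.3843, 0.3907, 0.4045, 0.4088, 0.4096, 0.4098, 0.4145, 0.4236, 0.4327, 0.4348, 0.4385, 0.4462, 0.4509, 0.4532, 0.4910
α = 0.10; lower rank = 20 × 0.050 = 1; upper rank = 20 × 0.950 = 19.
The 1st smallest replicate is 0.3278; the 19th is 0.4532.

(0.3278, 0.4532)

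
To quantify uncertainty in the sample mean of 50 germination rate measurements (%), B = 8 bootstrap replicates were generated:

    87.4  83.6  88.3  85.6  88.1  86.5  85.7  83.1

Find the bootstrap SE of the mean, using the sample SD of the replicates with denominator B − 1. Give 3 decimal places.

Bootstrap SE is the standard deviation of the 8 replicate means.
Mean of replicates: (87.4 + 83.6 + 88.3 + 85.6 + 88.1 + 86.5 + 85.7 + 83.1) / 8 = 688.3000 / 8 = 86.0375
Sum of squared deviations: (+1.3625)² + (−2.4375)² + (+2.2625)² + (−0.4375)² + (+2.0625)² + (+0.4625)² + (−0.3375)² + (−2.9375)² = 26.3188
Variance = 26.3188 / 7 = 3.7598
SE* = √3.7598

SE* = 1.939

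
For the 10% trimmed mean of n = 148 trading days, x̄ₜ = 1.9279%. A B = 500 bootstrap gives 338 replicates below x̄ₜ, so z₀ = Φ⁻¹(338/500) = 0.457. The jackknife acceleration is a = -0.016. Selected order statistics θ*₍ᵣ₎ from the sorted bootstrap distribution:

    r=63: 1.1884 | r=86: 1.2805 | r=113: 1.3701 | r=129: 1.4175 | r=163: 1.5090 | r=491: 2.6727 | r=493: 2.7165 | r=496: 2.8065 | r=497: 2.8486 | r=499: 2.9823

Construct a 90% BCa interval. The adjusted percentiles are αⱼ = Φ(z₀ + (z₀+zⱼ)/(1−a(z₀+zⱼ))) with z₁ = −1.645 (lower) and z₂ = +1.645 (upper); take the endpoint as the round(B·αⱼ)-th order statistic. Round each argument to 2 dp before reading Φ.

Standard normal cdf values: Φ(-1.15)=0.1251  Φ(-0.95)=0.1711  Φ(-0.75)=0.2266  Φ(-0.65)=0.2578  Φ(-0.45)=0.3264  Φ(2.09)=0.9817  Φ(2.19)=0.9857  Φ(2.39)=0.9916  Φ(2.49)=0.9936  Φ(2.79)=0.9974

Lower: z₀ + z₁ = 0.457 + (-1.645) = -1.188; 1 − a(z₀+z₁) = 1 − (-0.016)(-1.188) = 0.9810; argument = 0.457 + (-1.188)/0.9810 = -0.7540 → -0.75.
α₁ = Φ(-0.75) = 0.2266; rank = round(500 × 0.2266) = 113; θ*₍113₎ = 1.3701.
Upper: z₀ + z₂ = 2.102; 1 − a(z₀+z₂) = 1.0336; argument = 2.4906 → 2.49; α₂ = 0.9936; rank = 497; θ*₍497₎ = 2.8486.

(1.3701, 2.8486)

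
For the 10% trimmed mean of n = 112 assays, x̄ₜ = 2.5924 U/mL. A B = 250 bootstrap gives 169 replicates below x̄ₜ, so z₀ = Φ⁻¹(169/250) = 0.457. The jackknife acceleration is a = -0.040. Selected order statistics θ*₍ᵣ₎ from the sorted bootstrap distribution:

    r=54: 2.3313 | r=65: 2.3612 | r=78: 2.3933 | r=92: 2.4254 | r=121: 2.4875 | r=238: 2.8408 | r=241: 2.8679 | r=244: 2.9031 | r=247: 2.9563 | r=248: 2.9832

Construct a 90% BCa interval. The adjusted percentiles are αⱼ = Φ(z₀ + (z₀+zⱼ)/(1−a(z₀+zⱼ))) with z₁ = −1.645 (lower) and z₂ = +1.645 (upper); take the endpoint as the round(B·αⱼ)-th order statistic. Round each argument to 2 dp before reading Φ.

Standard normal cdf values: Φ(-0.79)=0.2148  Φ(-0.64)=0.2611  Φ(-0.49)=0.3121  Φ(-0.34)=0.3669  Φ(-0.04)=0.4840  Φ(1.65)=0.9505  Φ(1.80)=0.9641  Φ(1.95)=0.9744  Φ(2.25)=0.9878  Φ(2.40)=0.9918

(2.3313, 2.9832)

Lower: z₀ + z₁ = 0.457 + (-1.645) = -1.188; 1 − a(z₀+z₁) = 1 − (-0.040)(-1.188) = 0.9525; argument = 0.457 + (-1.188)/0.9525 = -0.7903 → -0.79.
α₁ = Φ(-0.79) = 0.2148; rank = round(250 × 0.2148) = 54; θ*₍54₎ = 2.3313.
Upper: z₀ + z₂ = 2.102; 1 − a(z₀+z₂) = 1.0841; argument = 2.3960 → 2.40; α₂ = 0.9918; rank = 248; θ*₍248₎ = 2.9832.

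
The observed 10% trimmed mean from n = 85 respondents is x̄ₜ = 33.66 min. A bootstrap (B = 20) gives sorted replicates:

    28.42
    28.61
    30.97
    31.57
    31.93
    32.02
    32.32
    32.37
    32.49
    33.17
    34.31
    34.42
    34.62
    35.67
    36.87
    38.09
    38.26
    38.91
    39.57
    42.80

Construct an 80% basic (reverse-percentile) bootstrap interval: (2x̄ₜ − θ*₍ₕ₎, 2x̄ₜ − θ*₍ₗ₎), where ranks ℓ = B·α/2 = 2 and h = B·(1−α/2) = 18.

Percentile endpoints at ranks 2 and 18: θ*₍2₎ = 28.61, θ*₍18₎ = 38.91.
Basic interval reflects these around x̄ₜ:
  lower = 2 × 33.66 − 38.91 = 28.41
  upper = 2 × 33.66 − 28.61 = 38.71

(28.41, 38.71)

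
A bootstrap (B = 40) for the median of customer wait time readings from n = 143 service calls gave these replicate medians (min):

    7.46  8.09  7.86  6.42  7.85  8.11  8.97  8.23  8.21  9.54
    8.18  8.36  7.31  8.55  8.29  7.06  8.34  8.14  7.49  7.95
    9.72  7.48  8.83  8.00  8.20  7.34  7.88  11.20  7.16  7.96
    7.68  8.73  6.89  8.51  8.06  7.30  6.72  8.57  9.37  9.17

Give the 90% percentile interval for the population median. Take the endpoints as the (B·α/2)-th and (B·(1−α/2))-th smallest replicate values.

Sorted replicates: 6.42, 6.72, 6.89, 7.06, 7.16, 7.30, 7.31, 7.34, 7.46, 7.48, 7.49, 7.68, 7.85, 7.86, 7.88, 7.95, 7.96, 8.00, 8.06, 8.09, 8.11, 8.14, 8.18, 8.20, 8.21, 8.23, 8.29, 8.34, 8.36, 8.51, 8.55, 8.57, 8.73, 8.83, 8.97, 9.17, 9.37, 9.54, 9.72, 11.20
α = 0.10; lower rank = 40 × 0.050 = 2; upper rank = 40 × 0.950 = 38.
The 2nd smallest replicate is 6.72; the 38th is 9.54.

(6.72, 9.54)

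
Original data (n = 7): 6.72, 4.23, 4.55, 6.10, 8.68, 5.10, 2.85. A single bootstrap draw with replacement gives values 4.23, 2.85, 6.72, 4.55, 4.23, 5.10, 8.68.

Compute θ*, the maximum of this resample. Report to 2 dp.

Maximum = 8.68

θ* = 8.68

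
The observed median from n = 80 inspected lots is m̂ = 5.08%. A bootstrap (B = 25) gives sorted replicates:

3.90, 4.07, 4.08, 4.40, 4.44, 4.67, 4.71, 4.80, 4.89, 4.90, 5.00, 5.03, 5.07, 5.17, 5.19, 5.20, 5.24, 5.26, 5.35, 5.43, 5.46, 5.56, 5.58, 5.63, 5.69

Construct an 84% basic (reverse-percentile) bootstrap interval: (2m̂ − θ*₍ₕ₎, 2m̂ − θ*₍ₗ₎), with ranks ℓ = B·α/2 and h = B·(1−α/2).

Percentile endpoints at ranks 2 and 23: θ*₍2₎ = 4.07, θ*₍23₎ = 5.58.
Basic interval reflects these around m̂:
  lower = 2 × 5.08 − 5.58 = 4.58
  upper = 2 × 5.08 − 4.07 = 6.09

(4.58, 6.09)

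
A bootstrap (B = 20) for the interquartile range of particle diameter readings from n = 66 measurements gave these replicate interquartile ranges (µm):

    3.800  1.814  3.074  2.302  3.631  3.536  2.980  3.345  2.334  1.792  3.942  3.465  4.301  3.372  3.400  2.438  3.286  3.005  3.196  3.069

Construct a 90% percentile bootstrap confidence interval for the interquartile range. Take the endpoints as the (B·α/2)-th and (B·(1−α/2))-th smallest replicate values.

Sorted replicates: 1.792, 1.814, 2.302, 2.334, 2.438, 2.980, 3.005, 3.069, 3.074, 3.196, 3.286, 3.345, 3.372, 3.400, 3.465, 3.536, 3.631, 3.800, 3.942, 4.301
α = 0.10; lower rank = 20 × 0.050 = 1; upper rank = 20 × 0.950 = 19.
The 1st smallest replicate is 1.792; the 19th is 3.942.

(1.792, 3.942)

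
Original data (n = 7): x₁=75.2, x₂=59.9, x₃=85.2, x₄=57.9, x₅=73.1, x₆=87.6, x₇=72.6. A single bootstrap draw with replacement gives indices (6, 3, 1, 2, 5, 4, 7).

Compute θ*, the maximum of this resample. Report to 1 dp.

Resample values: 87.6, 85.2, 75.2, 59.9, 73.1, 57.9, 72.6.
Maximum = 87.6

θ* = 87.6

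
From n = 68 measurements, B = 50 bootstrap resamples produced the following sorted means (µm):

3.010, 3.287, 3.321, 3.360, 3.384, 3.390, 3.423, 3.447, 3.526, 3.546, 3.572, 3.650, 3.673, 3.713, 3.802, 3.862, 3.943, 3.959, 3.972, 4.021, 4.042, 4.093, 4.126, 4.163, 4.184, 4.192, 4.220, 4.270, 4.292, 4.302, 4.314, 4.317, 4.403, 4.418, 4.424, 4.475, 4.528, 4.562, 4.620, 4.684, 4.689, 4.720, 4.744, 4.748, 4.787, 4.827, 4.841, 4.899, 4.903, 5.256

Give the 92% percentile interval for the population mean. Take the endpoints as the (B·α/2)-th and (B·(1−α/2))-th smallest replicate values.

α = 0.08; lower rank = 50 × 0.040 = 2; upper rank = 50 × 0.960 = 48.
The 2nd smallest replicate is 3.287; the 48th is 4.899.

(3.287, 4.899)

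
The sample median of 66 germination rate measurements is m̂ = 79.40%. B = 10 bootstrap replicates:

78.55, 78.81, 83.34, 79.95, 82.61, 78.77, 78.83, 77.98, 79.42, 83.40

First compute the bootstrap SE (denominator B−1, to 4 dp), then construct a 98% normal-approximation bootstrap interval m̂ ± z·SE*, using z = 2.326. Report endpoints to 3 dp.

(74.492, 84.308)

Mean of replicates = 80.1660; sum of squared deviations = 40.0718; SE* = √(40.0718/9) = 2.1101
Margin = 2.326 × 2.1101 = 4.9081
Interval: 79.40 ± 4.9081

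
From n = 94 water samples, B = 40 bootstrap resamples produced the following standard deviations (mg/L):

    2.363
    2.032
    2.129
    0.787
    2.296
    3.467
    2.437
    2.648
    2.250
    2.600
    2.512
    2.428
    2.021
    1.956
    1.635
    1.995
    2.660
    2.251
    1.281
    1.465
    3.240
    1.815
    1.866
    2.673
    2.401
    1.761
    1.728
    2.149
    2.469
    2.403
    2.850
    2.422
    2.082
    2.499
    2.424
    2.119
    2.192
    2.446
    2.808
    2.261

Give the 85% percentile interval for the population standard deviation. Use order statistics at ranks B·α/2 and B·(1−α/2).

Sorted replicates: 0.787, 1.281, 1.465, 1.635, 1.728, 1.761, 1.815, 1.866, 1.956, 1.995, 2.021, 2.032, 2.082, 2.119, 2.129, 2.149, 2.192, 2.250, 2.251, 2.261, 2.296, 2.363, 2.401, 2.403, 2.422, 2.424, 2.428, 2.437, 2.446, 2.469, 2.499, 2.512, 2.600, 2.648, 2.660, 2.673, 2.808, 2.850, 3.240, 3.467
α = 0.15; lower rank = 40 × 0.075 = 3; upper rank = 40 × 0.925 = 37.
The 3rd smallest replicate is 1.465; the 37th is 2.808.

(1.465, 2.808)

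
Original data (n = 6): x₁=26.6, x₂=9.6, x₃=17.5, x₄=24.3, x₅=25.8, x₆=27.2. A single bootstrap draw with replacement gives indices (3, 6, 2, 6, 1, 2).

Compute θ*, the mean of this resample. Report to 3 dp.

Resample values: 17.5, 27.2, 9.6, 27.2, 26.6, 9.6.
Mean = (17.5 + 27.2 + 9.6 + 27.2 + 26.6 + 9.6) / 6 = 117.70 / 6 = 19.617

θ* = 19.617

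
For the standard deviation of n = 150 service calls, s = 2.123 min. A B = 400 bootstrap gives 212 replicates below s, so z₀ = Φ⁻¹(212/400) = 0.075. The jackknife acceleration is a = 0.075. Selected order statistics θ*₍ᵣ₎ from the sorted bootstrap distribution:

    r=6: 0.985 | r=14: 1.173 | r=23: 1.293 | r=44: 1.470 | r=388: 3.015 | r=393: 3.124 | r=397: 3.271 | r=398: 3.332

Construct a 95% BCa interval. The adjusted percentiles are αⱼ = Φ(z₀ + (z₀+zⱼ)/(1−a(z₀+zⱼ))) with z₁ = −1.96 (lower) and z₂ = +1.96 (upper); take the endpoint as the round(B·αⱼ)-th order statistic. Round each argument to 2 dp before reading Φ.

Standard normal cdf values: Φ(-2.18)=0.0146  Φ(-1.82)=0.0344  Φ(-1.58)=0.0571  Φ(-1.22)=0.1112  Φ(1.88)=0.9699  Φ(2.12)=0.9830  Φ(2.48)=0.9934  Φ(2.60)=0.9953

Lower: z₀ + z₁ = 0.075 + (-1.960) = -1.885; 1 − a(z₀+z₁) = 1 − (0.075)(-1.885) = 1.1414; argument = 0.075 + (-1.885)/1.1414 = -1.5765 → -1.58.
α₁ = Φ(-1.58) = 0.0571; rank = round(400 × 0.0571) = 23; θ*₍23₎ = 1.293.
Upper: z₀ + z₂ = 2.035; 1 − a(z₀+z₂) = 0.8474; argument = 2.4765 → 2.48; α₂ = 0.9934; rank = 397; θ*₍397₎ = 3.271.

(1.293, 3.271)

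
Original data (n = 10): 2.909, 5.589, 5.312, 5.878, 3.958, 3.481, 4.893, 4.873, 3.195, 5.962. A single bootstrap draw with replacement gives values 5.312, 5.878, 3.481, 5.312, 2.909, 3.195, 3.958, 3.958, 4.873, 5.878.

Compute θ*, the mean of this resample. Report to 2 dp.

θ* = 4.48

Mean = (5.312 + 5.878 + 3.481 + 5.312 + 2.909 + 3.195 + 3.958 + 3.958 + 4.873 + 5.878) / 10 = 44.7540 / 10 = 4.48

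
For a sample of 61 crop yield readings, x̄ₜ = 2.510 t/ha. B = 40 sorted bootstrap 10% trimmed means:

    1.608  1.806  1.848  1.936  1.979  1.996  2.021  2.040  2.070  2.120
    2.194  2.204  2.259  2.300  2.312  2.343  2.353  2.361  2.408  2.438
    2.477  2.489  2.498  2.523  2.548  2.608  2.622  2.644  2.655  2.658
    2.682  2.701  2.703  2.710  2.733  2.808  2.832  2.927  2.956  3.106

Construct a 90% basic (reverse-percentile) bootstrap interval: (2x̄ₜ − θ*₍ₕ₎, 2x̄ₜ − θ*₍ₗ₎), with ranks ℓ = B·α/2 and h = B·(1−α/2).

Percentile endpoints at ranks 2 and 38: θ*₍2₎ = 1.806, θ*₍38₎ = 2.927.
Basic interval reflects these around x̄ₜ:
  lower = 2 × 2.510 − 2.927 = 2.093
  upper = 2 × 2.510 − 1.806 = 3.214

(2.093, 3.214)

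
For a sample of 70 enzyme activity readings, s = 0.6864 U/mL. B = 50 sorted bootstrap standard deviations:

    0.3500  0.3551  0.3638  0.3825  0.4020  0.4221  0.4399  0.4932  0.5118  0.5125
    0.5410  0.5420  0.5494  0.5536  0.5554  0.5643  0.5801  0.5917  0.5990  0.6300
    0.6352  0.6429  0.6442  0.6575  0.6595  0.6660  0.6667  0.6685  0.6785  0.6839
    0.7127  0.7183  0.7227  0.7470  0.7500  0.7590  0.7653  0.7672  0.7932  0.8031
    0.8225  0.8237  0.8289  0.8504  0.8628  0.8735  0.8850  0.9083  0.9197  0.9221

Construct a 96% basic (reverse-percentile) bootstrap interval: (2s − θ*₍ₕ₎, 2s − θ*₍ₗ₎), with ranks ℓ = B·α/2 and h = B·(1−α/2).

Percentile endpoints at ranks 1 and 49: θ*₍1₎ = 0.3500, θ*₍49₎ = 0.9197.
Basic interval reflects these around s:
  lower = 2 × 0.6864 − 0.9197 = 0.4531
  upper = 2 × 0.6864 − 0.3500 = 1.0228

(0.4531, 1.0228)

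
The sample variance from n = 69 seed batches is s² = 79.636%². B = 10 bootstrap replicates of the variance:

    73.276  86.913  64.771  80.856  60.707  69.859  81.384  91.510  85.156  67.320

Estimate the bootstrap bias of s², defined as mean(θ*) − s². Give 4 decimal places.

bias = −3.4608

mean(θ*) = (73.276 + 86.913 + 64.771 + 80.856 + 60.707 + 69.859 + 81.384 + 91.510 + 85.156 + 67.320) / 10 = 76.17520
bias = 76.17520 − 79.636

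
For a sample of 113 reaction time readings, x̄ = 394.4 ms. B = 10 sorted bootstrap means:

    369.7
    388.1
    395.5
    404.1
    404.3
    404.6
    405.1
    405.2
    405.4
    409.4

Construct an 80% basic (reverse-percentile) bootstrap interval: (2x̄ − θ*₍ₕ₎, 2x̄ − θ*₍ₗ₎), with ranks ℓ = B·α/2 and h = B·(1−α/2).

(383.4, 419.1)

Percentile endpoints at ranks 1 and 9: θ*₍1₎ = 369.7, θ*₍9₎ = 405.4.
Basic interval reflects these around x̄:
  lower = 2 × 394.4 − 405.4 = 383.4
  upper = 2 × 394.4 − 369.7 = 419.1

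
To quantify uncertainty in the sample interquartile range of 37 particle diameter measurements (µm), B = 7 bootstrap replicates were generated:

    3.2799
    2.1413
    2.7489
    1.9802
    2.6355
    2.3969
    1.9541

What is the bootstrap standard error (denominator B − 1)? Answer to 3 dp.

Bootstrap SE is the standard deviation of the 7 replicate interquartile ranges.
Mean of replicates: (3.2799 + 2.1413 + 2.7489 + 1.9802 + 2.6355 + 2.3969 + 1.9541) / 7 = 17.13680 / 7 = 2.44811
Sum of squared deviations: (+0.83179)² + (−0.30681)² + (+0.30079)² + (−0.46791)² + (+0.18739)² + (−0.05121)² + (−0.49401)² = 1.37720
Variance = 1.37720 / 6 = 0.22953
SE* = √0.22953

SE* = 0.479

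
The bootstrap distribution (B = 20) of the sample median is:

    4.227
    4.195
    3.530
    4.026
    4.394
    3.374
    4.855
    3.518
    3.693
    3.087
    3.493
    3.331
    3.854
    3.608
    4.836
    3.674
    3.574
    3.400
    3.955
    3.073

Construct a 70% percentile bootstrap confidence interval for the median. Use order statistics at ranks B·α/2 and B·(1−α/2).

Sorted replicates: 3.073, 3.087, 3.331, 3.374, 3.400, 3.493, 3.518, 3.530, 3.574, 3.608, 3.674, 3.693, 3.854, 3.955, 4.026, 4.195, 4.227, 4.394, 4.836, 4.855
α = 0.30; lower rank = 20 × 0.150 = 3; upper rank = 20 × 0.850 = 17.
The 3rd smallest replicate is 3.331; the 17th is 4.227.

(3.331, 4.227)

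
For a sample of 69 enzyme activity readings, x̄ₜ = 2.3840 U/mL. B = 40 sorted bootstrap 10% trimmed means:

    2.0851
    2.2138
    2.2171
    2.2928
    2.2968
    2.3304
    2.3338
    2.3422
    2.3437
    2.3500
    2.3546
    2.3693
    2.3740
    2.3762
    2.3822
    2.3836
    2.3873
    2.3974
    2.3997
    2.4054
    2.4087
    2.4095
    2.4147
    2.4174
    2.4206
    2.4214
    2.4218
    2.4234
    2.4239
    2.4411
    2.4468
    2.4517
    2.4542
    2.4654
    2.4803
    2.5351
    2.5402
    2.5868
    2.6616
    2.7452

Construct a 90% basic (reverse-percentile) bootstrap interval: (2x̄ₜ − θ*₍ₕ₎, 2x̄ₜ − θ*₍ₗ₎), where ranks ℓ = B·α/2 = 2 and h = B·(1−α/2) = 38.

Percentile endpoints at ranks 2 and 38: θ*₍2₎ = 2.2138, θ*₍38₎ = 2.5868.
Basic interval reflects these around x̄ₜ:
  lower = 2 × 2.3840 − 2.5868 = 2.1812
  upper = 2 × 2.3840 − 2.2138 = 2.5542

(2.1812, 2.5542)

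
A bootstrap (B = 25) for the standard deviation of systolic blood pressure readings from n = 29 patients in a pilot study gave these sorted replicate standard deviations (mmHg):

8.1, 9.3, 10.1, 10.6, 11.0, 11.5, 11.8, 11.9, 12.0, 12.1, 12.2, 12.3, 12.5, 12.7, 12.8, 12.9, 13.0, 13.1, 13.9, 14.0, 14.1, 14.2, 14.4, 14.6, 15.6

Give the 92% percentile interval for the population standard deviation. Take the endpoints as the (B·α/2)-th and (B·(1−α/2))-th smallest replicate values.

α = 0.08; lower rank = 25 × 0.040 = 1; upper rank = 25 × 0.960 = 24.
The 1st smallest replicate is 8.1; the 24th is 14.6.

(8.1, 14.6)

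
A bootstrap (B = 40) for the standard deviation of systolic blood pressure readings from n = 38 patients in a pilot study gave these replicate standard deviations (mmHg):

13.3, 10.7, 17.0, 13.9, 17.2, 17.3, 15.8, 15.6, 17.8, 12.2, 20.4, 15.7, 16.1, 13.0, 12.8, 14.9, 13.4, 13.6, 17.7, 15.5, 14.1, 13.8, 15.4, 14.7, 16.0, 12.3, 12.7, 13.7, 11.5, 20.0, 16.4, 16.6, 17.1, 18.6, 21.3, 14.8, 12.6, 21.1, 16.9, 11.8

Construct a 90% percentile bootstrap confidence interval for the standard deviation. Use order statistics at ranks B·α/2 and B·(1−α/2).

(11.5, 20.4)

Sorted replicates: 10.7, 11.5, 11.8, 12.2, 12.3, 12.6, 12.7, 12.8, 13.0, 13.3, 13.4, 13.6, 13.7, 13.8, 13.9, 14.1, 14.7, 14.8, 14.9, 15.4, 15.5, 15.6, 15.7, 15.8, 16.0, 16.1, 16.4, 16.6, 16.9, 17.0, 17.1, 17.2, 17.3, 17.7, 17.8, 18.6, 20.0, 20.4, 21.1, 21.3
α = 0.10; lower rank = 40 × 0.050 = 2; upper rank = 40 × 0.950 = 38.
The 2nd smallest replicate is 11.5; the 38th is 20.4.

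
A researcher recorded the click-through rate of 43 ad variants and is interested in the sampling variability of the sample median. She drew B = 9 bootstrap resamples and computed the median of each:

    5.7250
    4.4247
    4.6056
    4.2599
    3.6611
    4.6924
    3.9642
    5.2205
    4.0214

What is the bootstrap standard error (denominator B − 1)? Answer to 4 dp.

Bootstrap SE is the standard deviation of the 9 replicate medians.
Mean of replicates: (5.7250 + 4.4247 + 4.6056 + 4.2599 + 3.6611 + 4.6924 + 3.9642 + 5.2205 + 4.0214) / 9 = 40.57480 / 9 = 4.50831
Sum of squared deviations: (+1.21669)² + (−0.08361)² + (+0.09729)² + (−0.24841)² + (−0.84721)² + (+0.18409)² + (−0.54411)² + (+0.71219)² + (−0.48691)² = 3.35050
Variance = 3.35050 / 8 = 0.41881
SE* = √0.41881

SE* = 0.6472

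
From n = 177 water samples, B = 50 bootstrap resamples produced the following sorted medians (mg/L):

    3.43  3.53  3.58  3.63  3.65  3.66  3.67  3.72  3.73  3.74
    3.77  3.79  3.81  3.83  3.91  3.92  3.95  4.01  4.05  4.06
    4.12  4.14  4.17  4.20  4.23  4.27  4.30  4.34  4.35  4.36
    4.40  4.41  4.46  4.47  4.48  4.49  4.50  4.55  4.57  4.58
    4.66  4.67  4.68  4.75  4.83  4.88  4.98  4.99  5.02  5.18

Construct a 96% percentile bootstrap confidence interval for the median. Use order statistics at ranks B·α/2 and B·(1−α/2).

α = 0.04; lower rank = 50 × 0.020 = 1; upper rank = 50 × 0.980 = 49.
The 1st smallest replicate is 3.43; the 49th is 5.02.

(3.43, 5.02)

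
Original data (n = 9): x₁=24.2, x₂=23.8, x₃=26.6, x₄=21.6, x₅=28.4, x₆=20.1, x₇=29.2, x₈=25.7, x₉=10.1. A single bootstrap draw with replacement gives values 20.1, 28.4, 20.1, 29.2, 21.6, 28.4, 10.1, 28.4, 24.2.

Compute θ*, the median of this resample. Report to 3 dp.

Sorted: 10.1, 20.1, 20.1, 21.6, 24.2, 28.4, 28.4, 28.4, 29.2
Median = middle value = 24.200

θ* = 24.200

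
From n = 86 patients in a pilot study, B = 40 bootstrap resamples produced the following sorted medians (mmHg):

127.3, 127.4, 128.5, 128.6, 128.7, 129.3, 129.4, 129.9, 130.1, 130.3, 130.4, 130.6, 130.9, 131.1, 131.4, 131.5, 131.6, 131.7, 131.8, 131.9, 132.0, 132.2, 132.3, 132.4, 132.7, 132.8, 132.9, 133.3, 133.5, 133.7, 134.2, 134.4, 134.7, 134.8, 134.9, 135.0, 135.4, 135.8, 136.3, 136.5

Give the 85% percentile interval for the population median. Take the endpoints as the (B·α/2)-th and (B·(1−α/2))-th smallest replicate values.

α = 0.15; lower rank = 40 × 0.075 = 3; upper rank = 40 × 0.925 = 37.
The 3rd smallest replicate is 128.5; the 37th is 135.4.

(128.5, 135.4)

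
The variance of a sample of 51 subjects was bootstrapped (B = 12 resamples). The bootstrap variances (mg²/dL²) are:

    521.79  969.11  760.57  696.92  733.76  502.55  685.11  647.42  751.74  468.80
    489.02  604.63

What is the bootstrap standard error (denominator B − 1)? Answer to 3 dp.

Bootstrap SE is the standard deviation of the 12 replicate variances.
Mean of replicates: (521.79 + 969.11 + 760.57 + 696.92 + 733.76 + 502.55 + 685.11 + 647.42 + 751.74 + 468.80 + 489.02 + 604.63) / 12 = 7831.4200 / 12 = 652.6183
Sum of squared deviations: (−130.8283)² + (+316.4917)² + (+107.9517)² + (+44.3017)² + (+81.1417)² + (−150.0683)² + (+32.4917)² + (−5.1983)² + (+99.1217)² + (−183.8183)² + (−163.5983)² + (−47.9883)² = 233768.0130
Variance = 233768.0130 / 11 = 21251.6375
SE* = √21251.6375

SE* = 145.779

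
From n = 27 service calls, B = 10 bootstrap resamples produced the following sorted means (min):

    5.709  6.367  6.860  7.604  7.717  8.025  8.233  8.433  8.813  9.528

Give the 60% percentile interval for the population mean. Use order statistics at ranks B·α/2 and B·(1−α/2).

(6.367, 8.433)

α = 0.40; lower rank = 10 × 0.200 = 2; upper rank = 10 × 0.800 = 8.
The 2nd smallest replicate is 6.367; the 8th is 8.433.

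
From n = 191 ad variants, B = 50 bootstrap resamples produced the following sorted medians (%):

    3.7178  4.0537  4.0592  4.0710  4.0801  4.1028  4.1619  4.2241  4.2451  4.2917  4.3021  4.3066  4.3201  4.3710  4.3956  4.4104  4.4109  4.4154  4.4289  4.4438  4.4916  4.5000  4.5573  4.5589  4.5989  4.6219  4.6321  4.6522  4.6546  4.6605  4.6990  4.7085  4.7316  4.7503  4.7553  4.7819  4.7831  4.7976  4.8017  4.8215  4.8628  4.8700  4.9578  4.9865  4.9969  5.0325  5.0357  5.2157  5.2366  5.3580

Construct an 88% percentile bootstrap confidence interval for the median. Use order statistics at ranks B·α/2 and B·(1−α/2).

α = 0.12; lower rank = 50 × 0.060 = 3; upper rank = 50 × 0.940 = 47.
The 3rd smallest replicate is 4.0592; the 47th is 5.0357.

(4.0592, 5.0357)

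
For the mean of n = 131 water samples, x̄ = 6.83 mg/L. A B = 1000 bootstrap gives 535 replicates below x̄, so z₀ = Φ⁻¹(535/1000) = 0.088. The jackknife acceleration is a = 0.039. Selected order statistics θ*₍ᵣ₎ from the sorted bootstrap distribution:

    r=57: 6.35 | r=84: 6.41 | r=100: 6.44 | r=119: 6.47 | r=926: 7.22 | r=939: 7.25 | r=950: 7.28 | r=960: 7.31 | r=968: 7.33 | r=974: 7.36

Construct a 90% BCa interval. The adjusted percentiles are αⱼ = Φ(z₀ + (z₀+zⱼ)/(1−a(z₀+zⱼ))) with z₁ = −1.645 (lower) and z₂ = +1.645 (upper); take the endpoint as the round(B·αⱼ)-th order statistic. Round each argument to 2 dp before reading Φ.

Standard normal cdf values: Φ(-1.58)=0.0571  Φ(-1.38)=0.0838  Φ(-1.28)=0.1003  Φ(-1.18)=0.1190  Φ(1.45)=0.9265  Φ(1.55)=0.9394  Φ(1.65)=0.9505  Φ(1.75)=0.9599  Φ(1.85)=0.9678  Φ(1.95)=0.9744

(6.41, 7.36)

Lower: z₀ + z₁ = 0.088 + (-1.645) = -1.557; 1 − a(z₀+z₁) = 1 − (0.039)(-1.557) = 1.0607; argument = 0.088 + (-1.557)/1.0607 = -1.3799 → -1.38.
α₁ = Φ(-1.38) = 0.0838; rank = round(1000 × 0.0838) = 84; θ*₍84₎ = 6.41.
Upper: z₀ + z₂ = 1.733; 1 − a(z₀+z₂) = 0.9324; argument = 1.9466 → 1.95; α₂ = 0.9744; rank = 974; θ*₍974₎ = 7.36.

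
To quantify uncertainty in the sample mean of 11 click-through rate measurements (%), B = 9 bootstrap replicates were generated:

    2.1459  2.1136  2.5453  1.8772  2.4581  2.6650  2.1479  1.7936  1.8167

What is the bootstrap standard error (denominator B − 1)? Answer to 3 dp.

SE* = 0.321

Bootstrap SE is the standard deviation of the 9 replicate means.
Mean of replicates: (2.1459 + 2.1136 + 2.5453 + 1.8772 + 2.4581 + 2.6650 + 2.1479 + 1.7936 + 1.8167) / 9 = 19.56330 / 9 = 2.17370
Sum of squared deviations: (−0.02780)² + (−0.06010)² + (+0.37160)² + (−0.29650)² + (+0.28440)² + (+0.49130)² + (−0.02580)² + (−0.38010)² + (−0.35700)² = 0.82523
Variance = 0.82523 / 8 = 0.10315
SE* = √0.10315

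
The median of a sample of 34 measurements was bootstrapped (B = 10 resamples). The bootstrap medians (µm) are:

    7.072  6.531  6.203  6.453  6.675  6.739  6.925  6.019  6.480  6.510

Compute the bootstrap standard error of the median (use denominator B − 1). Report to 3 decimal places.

SE* = 0.313

Bootstrap SE is the standard deviation of the 10 replicate medians.
Mean of replicates: (7.072 + 6.531 + 6.203 + 6.453 + 6.675 + 6.739 + 6.925 + 6.019 + 6.480 + 6.510) / 10 = 65.6070 / 10 = 6.5607
Sum of squared deviations: (+0.5113)² + (−0.0297)² + (−0.3577)² + (−0.1077)² + (+0.1143)² + (+0.1783)² + (+0.3643)² + (−0.5417)² + (−0.0807)² + (−0.0507)² = 0.8820
Variance = 0.8820 / 9 = 0.0980
SE* = √0.0980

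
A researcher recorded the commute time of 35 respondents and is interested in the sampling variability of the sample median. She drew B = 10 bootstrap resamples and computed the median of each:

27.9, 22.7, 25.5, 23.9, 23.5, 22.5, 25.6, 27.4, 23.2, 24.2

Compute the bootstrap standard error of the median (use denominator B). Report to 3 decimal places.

Bootstrap SE is the standard deviation of the 10 replicate medians.
Mean of replicates: (27.9 + 22.7 + 25.5 + 23.9 + 23.5 + 22.5 + 25.6 + 27.4 + 23.2 + 24.2) / 10 = 246.4000 / 10 = 24.6400
Sum of squared deviations: (+3.2600)² + (−1.9400)² + (+0.8600)² + (−0.7400)² + (−1.1400)² + (−2.1400)² + (+0.9600)² + (+2.7600)² + (−1.4400)² + (−0.4400)² = 32.3640
Variance = 32.3640 / 10 = 3.2364
SE* = √3.2364

SE* = 1.799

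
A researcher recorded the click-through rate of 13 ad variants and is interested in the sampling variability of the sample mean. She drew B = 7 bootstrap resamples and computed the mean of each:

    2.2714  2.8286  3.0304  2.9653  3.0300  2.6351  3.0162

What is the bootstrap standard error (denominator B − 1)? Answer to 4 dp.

Bootstrap SE is the standard deviation of the 7 replicate means.
Mean of replicates: (2.2714 + 2.8286 + 3.0304 + 2.9653 + 3.0300 + 2.6351 + 3.0162) / 7 = 19.77700 / 7 = 2.82529
Sum of squared deviations: (−0.55389)² + (+0.00331)² + (+0.20511)² + (+0.14001)² + (+0.20471)² + (−0.19019)² + (+0.19091)² = 0.48300
Variance = 0.48300 / 6 = 0.08050
SE* = √0.08050

SE* = 0.2837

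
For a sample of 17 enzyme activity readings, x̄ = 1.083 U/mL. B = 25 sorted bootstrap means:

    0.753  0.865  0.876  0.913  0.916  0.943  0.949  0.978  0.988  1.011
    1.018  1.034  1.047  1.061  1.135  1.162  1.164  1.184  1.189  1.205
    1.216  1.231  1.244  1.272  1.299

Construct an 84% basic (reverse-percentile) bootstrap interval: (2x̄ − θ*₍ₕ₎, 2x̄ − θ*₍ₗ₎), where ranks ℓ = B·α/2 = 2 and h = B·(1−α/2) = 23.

Percentile endpoints at ranks 2 and 23: θ*₍2₎ = 0.865, θ*₍23₎ = 1.244.
Basic interval reflects these around x̄:
  lower = 2 × 1.083 − 1.244 = 0.922
  upper = 2 × 1.083 − 0.865 = 1.301

(0.922, 1.301)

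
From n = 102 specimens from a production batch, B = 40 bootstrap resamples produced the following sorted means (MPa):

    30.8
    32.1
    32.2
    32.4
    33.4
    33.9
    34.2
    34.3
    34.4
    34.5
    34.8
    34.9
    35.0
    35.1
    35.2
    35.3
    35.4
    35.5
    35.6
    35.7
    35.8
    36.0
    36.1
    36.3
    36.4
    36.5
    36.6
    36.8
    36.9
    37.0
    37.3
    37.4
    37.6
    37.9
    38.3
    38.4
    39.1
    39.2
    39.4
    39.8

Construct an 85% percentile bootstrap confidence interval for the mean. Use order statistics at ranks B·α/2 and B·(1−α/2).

(32.2, 39.1)

α = 0.15; lower rank = 40 × 0.075 = 3; upper rank = 40 × 0.925 = 37.
The 3rd smallest replicate is 32.2; the 37th is 39.1.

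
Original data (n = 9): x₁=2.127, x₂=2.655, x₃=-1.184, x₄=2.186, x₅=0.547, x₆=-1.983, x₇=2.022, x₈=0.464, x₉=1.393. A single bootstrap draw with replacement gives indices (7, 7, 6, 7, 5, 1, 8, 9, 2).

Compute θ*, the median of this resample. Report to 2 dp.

Resample values: 2.022, 2.022, -1.983, 2.022, 0.547, 2.127, 0.464, 1.393, 2.655.
Sorted: -1.983, 0.464, 0.547, 1.393, 2.022, 2.022, 2.022, 2.127, 2.655
Median = middle value = 2.02

θ* = 2.02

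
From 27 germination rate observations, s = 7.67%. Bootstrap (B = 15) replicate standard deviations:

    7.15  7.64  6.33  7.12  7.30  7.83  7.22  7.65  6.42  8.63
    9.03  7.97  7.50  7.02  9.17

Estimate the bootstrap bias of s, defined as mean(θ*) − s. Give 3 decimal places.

mean(θ*) = (7.15 + 7.64 + 6.33 + 7.12 + 7.30 + 7.83 + 7.22 + 7.65 + 6.42 + 8.63 + 9.03 + 7.97 + 7.50 + 7.02 + 9.17) / 15 = 7.5987
bias = 7.5987 − 7.67

bias = −0.071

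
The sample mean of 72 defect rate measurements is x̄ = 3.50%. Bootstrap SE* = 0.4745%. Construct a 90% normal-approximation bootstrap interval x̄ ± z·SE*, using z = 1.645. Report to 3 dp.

Margin = 1.645 × 0.4745 = 0.7806
Interval: 3.50 ± 0.7806

(2.719, 4.281)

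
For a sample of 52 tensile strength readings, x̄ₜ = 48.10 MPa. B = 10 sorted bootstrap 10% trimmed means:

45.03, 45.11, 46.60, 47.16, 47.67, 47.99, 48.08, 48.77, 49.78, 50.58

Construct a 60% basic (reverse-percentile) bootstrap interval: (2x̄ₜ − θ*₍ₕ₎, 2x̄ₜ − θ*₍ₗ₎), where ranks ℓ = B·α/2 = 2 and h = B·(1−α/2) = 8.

Percentile endpoints at ranks 2 and 8: θ*₍2₎ = 45.11, θ*₍8₎ = 48.77.
Basic interval reflects these around x̄ₜ:
  lower = 2 × 48.10 − 48.77 = 47.43
  upper = 2 × 48.10 − 45.11 = 51.09

(47.43, 51.09)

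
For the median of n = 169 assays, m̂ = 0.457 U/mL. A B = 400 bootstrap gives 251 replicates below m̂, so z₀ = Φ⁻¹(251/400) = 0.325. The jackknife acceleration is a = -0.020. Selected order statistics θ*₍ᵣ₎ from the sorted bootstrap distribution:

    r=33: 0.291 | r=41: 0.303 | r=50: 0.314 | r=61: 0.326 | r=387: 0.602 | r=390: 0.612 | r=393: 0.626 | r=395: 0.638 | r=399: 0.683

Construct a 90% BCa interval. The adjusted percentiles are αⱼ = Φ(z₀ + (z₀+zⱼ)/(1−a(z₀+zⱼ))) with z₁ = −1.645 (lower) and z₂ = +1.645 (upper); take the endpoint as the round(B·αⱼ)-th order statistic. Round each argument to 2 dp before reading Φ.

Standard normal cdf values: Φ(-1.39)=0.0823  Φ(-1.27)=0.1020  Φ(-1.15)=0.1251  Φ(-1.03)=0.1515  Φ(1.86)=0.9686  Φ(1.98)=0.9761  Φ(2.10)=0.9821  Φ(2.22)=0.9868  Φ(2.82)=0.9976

(0.326, 0.638)

Lower: z₀ + z₁ = 0.325 + (-1.645) = -1.320; 1 − a(z₀+z₁) = 1 − (-0.020)(-1.320) = 0.9736; argument = 0.325 + (-1.320)/0.9736 = -1.0308 → -1.03.
α₁ = Φ(-1.03) = 0.1515; rank = round(400 × 0.1515) = 61; θ*₍61₎ = 0.326.
Upper: z₀ + z₂ = 1.970; 1 − a(z₀+z₂) = 1.0394; argument = 2.2203 → 2.22; α₂ = 0.9868; rank = 395; θ*₍395₎ = 0.638.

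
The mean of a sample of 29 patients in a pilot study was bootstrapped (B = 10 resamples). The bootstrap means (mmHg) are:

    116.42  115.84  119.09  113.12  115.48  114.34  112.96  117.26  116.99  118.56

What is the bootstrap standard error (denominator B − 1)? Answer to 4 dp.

Bootstrap SE is the standard deviation of the 10 replicate means.
Mean of replicates: (116.42 + 115.84 + 119.09 + 113.12 + 115.48 + 114.34 + 112.96 + 117.26 + 116.99 + 118.56) / 10 = 1160.06000 / 10 = 116.00600
Sum of squared deviations: (+0.41400)² + (−0.16600)² + (+3.08400)² + (−2.88600)² + (−0.52600)² + (−1.66600)² + (−3.04600)² + (+1.25400)² + (+0.98400)² + (+2.55400)² = 39.43304
Variance = 39.43304 / 9 = 4.38145
SE* = √4.38145

SE* = 2.0932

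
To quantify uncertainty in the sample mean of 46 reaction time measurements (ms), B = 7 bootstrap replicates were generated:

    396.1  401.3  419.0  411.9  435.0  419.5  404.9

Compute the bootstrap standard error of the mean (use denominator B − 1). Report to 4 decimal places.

SE* = 13.2288

Bootstrap SE is the standard deviation of the 7 replicate means.
Mean of replicates: (396.1 + 401.3 + 419.0 + 411.9 + 435.0 + 419.5 + 404.9) / 7 = 2887.70000 / 7 = 412.52857
Sum of squared deviations: (−16.42857)² + (−11.22857)² + (+6.47143)² + (−0.62857)² + (+22.47143)² + (+6.97143)² + (−7.62857)² = 1050.01429
Variance = 1050.01429 / 6 = 175.00238
SE* = √175.00238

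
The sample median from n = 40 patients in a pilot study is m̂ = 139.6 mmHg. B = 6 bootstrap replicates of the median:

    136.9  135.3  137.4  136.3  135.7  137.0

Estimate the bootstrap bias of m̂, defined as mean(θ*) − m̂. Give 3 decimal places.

mean(θ*) = (136.9 + 135.3 + 137.4 + 136.3 + 135.7 + 137.0) / 6 = 136.4333
bias = 136.4333 − 139.6

bias = −3.167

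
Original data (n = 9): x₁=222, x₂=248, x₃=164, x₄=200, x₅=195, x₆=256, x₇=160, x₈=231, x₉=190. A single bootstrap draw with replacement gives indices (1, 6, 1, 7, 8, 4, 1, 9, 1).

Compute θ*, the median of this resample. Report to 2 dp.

θ* = 222.00

Resample values: 222, 256, 222, 160, 231, 200, 222, 190, 222.
Sorted: 160, 190, 200, 222, 222, 222, 222, 231, 256
Median = middle value = 222.00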